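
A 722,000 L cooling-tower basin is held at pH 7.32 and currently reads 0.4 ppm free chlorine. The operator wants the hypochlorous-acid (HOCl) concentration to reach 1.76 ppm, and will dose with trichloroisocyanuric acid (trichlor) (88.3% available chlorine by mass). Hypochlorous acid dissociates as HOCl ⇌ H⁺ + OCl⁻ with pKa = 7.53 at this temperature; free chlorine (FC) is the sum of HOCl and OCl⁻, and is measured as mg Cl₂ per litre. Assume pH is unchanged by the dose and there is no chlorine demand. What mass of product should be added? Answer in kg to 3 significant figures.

[OCl⁻]/[HOCl] = 10^(pH − pKa) = 10^(7.32 − 7.53) = 0.6166; fraction as HOCl = 1/(1 + 0.6166) = 0.6186.
Free chlorine required for 1.76 ppm HOCl: 1.76 / 0.6186 = 2.845 ppm.
FC to add: 2.845 − 0.4 = 2.445 mg/L as Cl₂.
Cl₂ equivalent: 2.445 mg/L × 722,000 L = 1765 g.
Product at 88.3% available Cl: 1765 / 0.883 = 1999 g.

2.00 kg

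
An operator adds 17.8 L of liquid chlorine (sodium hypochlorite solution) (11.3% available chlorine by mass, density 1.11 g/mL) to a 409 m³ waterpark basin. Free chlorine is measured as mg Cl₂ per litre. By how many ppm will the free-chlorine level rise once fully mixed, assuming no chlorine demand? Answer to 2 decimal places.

5.46 ppm

Volume: 409 m³ = 409,000 L.
Mass of solution: 17.8 L × 1000 mL/L × 1.11 g/mL = 19,760 g.
Available chlorine delivered: 19,760 g × 0.113 = 2233 g as Cl₂.
Concentration rise: 2233 g / 409,000 L = 5.459 mg/L = 5.46 ppm.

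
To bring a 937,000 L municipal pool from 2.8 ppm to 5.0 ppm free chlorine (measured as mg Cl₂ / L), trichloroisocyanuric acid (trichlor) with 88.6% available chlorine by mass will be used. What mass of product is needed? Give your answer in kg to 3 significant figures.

2.33 kg

Chlorine deficit: 5.0 − 2.8 = 2.2 ppm = 2.2 mg/L as Cl₂.
Cl₂ equivalent needed: 2.2 mg/L × 937,000 L = 2,061,000 mg = 2061 g.
Product at 88.6% available chlorine: 2061 / 0.886 = 2327 g.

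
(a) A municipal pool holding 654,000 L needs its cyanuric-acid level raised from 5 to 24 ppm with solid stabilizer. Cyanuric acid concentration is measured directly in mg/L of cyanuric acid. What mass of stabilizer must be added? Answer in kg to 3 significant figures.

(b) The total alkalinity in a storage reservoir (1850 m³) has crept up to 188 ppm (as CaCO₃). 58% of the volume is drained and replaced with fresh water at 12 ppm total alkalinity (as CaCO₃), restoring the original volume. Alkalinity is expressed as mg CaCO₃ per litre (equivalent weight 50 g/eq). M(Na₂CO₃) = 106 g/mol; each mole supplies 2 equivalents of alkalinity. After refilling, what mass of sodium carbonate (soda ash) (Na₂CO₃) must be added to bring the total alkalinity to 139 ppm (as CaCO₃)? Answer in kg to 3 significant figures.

(a) 12.4 kg; (b) 104 kg

(a) CYA to add: (24 − 5) = 19 mg/L × 654,000 L = 12,430 g cyanuric acid.

(b) Volume: 1850 m³ = 1,850,000 L.
(b) After draining 58% and refilling: 188 × 0.42 + 12 × 0.58 = 85.92 ppm.
(b) Deficit to target: 139 − 85.92 = 53.08 mg/L.
(b) As CaCO₃: 53.08 mg/L × 1,850,000 L = 98,200 g; ÷ 50 g/eq ÷ 2 = 982 mol Na₂CO₃.
(b) Mass: 982 × 106 = 104,100 g.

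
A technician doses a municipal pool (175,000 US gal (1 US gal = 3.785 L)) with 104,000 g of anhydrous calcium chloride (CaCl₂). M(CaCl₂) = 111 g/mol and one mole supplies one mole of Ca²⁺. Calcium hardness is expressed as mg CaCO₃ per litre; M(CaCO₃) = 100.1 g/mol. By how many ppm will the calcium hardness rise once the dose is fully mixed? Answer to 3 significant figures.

142 ppm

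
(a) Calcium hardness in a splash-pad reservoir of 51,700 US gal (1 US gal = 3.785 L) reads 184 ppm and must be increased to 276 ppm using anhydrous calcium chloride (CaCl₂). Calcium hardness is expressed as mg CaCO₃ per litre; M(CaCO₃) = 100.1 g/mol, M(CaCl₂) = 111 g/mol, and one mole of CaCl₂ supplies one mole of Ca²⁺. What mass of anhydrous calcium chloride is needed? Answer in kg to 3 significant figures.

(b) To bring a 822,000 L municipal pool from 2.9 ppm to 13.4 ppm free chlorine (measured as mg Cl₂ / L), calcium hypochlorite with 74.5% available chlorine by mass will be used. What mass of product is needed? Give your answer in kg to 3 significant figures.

(a) Volume: 51,700 US gal × 3.785 L/gal = 195,684 L.
(a) Hardness to add: (276 − 184) = 92 mg/L as CaCO₃ × 195,684 L = 18,000 g as CaCO₃.
(a) Moles of Ca²⁺ (1 mol Ca²⁺ ≡ 1 mol CaCO₃): 18,000 / 100.1 g/mol = 179.8 mol.
(a) Mass of CaCl₂: 179.8 × 111 = 19,960 g.

(b) Chlorine deficit: 13.4 − 2.9 = 10.5 ppm = 10.5 mg/L as Cl₂.
(b) Cl₂ equivalent needed: 10.5 mg/L × 822,000 L = 8,631,000 mg = 8631 g.
(b) Product at 74.5% available chlorine: 8631 / 0.745 = 11,590 g.

(a) 20.0 kg; (b) 11.6 kg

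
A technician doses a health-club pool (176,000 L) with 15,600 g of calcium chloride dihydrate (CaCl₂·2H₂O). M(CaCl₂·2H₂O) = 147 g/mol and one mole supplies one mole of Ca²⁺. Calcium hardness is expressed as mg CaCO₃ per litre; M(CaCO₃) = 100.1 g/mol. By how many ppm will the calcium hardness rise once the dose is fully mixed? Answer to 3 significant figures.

60.4 ppm

Moles of Ca²⁺: 15,600 g ÷ 147 g/mol = 106.1 mol.
As CaCO₃: 106.1 mol × 100.1 g/mol = 10,620 g.
Rise: 10,620 g / 176,000 L × 1000 = 60.36 mg/L.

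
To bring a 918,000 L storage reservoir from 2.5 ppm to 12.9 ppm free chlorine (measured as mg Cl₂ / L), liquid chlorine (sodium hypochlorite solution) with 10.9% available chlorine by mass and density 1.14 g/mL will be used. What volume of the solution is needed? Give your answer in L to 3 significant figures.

Chlorine deficit: 12.9 − 2.5 = 10.4 ppm = 10.4 mg/L as Cl₂.
Cl₂ equivalent needed: 10.4 mg/L × 918,000 L = 9,547,000 mg = 9547 g.
Product at 10.9% available chlorine: 9547 / 0.109 = 87,590 g.
Volume at density 1.14 g/mL: 87,590 g ÷ 1.14 g/mL = 76,830 mL.

76.8 L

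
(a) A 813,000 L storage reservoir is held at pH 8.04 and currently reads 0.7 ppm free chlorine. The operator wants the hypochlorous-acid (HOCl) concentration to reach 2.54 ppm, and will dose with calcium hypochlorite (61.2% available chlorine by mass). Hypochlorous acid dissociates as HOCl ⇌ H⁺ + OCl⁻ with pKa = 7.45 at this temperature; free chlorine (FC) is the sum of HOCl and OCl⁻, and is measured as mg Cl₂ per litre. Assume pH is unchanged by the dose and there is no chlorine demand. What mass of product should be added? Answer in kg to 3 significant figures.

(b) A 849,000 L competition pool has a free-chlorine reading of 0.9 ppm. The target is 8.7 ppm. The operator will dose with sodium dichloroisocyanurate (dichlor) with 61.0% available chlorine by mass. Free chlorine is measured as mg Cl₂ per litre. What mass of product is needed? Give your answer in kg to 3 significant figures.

(a) 15.6 kg; (b) 10.9 kg

(a) [OCl⁻]/[HOCl] = 10^(pH − pKa) = 10^(8.04 − 7.45) = 3.89; fraction as HOCl = 1/(1 + 3.89) = 0.2045.
(a) Free chlorine required for 2.54 ppm HOCl: 2.54 / 0.2045 = 12.42 ppm.
(a) FC to add: 12.42 − 0.7 = 11.72 mg/L as Cl₂.
(a) Cl₂ equivalent: 11.72 mg/L × 813,000 L = 9530 g.
(a) Product at 61.2% available Cl: 9530 / 0.612 = 15,570 g.

(b) Chlorine deficit: 8.7 − 0.9 = 7.8 ppm = 7.8 mg/L as Cl₂.
(b) Cl₂ equivalent needed: 7.8 mg/L × 849,000 L = 6,622,000 mg = 6622 g.
(b) Product at 61.0% available chlorine: 6622 / 0.61 = 10,860 g.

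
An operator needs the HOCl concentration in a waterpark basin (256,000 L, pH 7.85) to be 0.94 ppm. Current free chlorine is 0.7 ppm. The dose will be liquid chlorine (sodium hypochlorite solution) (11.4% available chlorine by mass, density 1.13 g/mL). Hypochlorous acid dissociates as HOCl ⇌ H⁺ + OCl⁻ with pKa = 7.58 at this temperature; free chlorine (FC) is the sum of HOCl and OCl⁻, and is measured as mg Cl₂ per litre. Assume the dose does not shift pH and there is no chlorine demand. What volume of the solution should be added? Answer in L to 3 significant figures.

[OCl⁻]/[HOCl] = 10^(pH − pKa) = 10^(7.85 − 7.58) = 1.862; fraction as HOCl = 1/(1 + 1.862) = 0.3494.
Free chlorine required for 0.94 ppm HOCl: 0.94 / 0.3494 = 2.69 ppm.
FC to add: 2.69 − 0.7 = 1.99 mg/L as Cl₂.
Cl₂ equivalent: 1.99 mg/L × 256,000 L = 509.5 g.
Product at 11.4% available Cl: 509.5 / 0.114 = 4470 g.
Volume: 4470 g ÷ 1.13 g/mL = 3955 mL.

3.96 L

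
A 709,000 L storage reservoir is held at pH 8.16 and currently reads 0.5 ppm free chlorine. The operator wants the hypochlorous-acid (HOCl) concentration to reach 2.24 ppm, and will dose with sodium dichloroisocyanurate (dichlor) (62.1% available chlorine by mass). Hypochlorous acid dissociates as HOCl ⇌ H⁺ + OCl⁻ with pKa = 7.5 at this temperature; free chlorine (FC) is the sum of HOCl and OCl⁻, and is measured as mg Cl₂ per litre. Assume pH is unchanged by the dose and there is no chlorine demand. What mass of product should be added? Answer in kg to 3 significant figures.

[OCl⁻]/[HOCl] = 10^(pH − pKa) = 10^(8.16 − 7.5) = 4.571; fraction as HOCl = 1/(1 + 4.571) = 0.1795.
Free chlorine required for 2.24 ppm HOCl: 2.24 / 0.1795 = 12.48 ppm.
FC to add: 12.48 − 0.5 = 11.98 mg/L as Cl₂.
Cl₂ equivalent: 11.98 mg/L × 709,000 L = 8493 g.
Product at 62.1% available Cl: 8493 / 0.621 = 13,680 g.

13.7 kg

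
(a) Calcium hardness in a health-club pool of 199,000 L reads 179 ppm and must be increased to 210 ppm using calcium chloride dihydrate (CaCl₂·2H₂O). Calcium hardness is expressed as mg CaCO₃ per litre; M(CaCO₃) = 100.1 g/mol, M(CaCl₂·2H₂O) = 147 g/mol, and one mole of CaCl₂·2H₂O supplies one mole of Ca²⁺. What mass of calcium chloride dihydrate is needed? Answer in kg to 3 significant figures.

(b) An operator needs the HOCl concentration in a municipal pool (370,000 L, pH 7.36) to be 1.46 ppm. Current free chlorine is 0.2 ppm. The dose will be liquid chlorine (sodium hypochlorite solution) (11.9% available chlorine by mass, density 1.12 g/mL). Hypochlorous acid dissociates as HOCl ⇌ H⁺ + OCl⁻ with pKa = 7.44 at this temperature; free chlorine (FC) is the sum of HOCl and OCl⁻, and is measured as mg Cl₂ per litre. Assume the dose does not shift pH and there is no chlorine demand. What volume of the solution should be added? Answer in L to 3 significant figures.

(a) Hardness to add: (210 − 179) = 31 mg/L as CaCO₃ × 199,000 L = 6169 g as CaCO₃.
(a) Moles of Ca²⁺ (1 mol Ca²⁺ ≡ 1 mol CaCO₃): 6169 / 100.1 g/mol = 61.63 mol.
(a) Mass of CaCl₂·2H₂O: 61.63 × 147 = 9059 g.

(b) [OCl⁻]/[HOCl] = 10^(pH − pKa) = 10^(7.36 − 7.44) = 0.8318; fraction as HOCl = 1/(1 + 0.8318) = 0.5459.
(b) Free chlorine required for 1.46 ppm HOCl: 1.46 / 0.5459 = 2.674 ppm.
(b) FC to add: 2.674 − 0.2 = 2.474 mg/L as Cl₂.
(b) Cl₂ equivalent: 2.474 mg/L × 370,000 L = 915.5 g.
(b) Product at 11.9% available Cl: 915.5 / 0.119 = 7693 g.
(b) Volume: 7693 g ÷ 1.12 g/mL = 6869 mL.

(a) 9.06 kg; (b) 6.87 L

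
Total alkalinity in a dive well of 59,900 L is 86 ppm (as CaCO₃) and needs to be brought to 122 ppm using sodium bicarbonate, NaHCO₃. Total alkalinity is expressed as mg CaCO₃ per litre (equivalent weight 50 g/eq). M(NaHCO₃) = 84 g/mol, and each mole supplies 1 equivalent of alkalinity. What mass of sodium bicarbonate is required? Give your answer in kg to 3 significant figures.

3.62 kg

Alkalinity to add: (122 − 86) = 36 mg/L as CaCO₃ × 59,900 L = 2156 g as CaCO₃.
Equivalents: 2156 g ÷ 50 g/eq = 43.13 eq.
NaHCO₃ supplies 1 eq per mole → 43.13 mol.
Mass: 43.13 mol × 84 g/mol = 3623 g.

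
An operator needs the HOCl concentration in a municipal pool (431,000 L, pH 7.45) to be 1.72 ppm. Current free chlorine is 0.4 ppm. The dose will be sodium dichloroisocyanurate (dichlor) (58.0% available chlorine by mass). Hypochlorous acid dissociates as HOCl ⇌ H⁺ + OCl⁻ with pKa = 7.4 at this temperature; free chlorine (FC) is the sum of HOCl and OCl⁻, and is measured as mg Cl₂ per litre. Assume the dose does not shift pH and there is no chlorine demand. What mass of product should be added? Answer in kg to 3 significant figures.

2.41 kg

[OCl⁻]/[HOCl] = 10^(pH − pKa) = 10^(7.45 − 7.4) = 1.122; fraction as HOCl = 1/(1 + 1.122) = 0.4712.
Free chlorine required for 1.72 ppm HOCl: 1.72 / 0.4712 = 3.65 ppm.
FC to add: 3.65 − 0.4 = 3.25 mg/L as Cl₂.
Cl₂ equivalent: 3.25 mg/L × 431,000 L = 1401 g.
Product at 58.0% available Cl: 1401 / 0.58 = 2415 g.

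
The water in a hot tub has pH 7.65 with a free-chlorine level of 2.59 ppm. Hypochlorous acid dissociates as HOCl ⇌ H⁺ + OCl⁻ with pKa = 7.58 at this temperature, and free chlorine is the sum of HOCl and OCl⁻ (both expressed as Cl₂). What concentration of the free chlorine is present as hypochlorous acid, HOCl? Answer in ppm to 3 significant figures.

[OCl⁻]/[HOCl] = 10^(pH − pKa) = 10^(7.65 − 7.58) = 10^0.07 = 1.175.
Fraction as HOCl = 1 / (1 + 1.175) = 0.4598.
HOCl = 0.4598 × 2.59 ppm = 1.191 ppm.

1.19 ppm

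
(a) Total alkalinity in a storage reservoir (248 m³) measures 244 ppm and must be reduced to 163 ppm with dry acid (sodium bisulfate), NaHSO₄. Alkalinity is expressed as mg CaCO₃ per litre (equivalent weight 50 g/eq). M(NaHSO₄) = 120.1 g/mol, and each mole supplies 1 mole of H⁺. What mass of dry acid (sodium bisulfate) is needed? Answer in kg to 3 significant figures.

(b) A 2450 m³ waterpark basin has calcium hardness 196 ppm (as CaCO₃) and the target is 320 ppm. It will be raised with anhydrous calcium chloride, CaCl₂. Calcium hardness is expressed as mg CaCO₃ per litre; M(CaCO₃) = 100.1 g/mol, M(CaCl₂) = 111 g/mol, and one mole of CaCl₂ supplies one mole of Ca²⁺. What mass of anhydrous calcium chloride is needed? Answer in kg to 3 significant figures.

(a) Volume: 248 m³ = 248,000 L.
(a) Alkalinity to neutralize: (244 − 163) = 81 mg/L as CaCO₃ × 248,000 L = 20,090 g as CaCO₃.
(a) Equivalents of H⁺ required: 20,090 ÷ 50 g/eq = 401.8 eq = 401.8 mol NaHSO₄.
(a) Mass of NaHSO₄: 401.8 × 120.1 = 48,250 g.

(b) Volume: 2450 m³ = 2,450,000 L.
(b) Hardness to add: (320 − 196) = 124 mg/L as CaCO₃ × 2,450,000 L = 303,800 g as CaCO₃.
(b) Moles of Ca²⁺ (1 mol Ca²⁺ ≡ 1 mol CaCO₃): 303,800 / 100.1 g/mol = 3035 mol.
(b) Mass of CaCl₂: 3035 × 111 = 336,900 g.

(a) 48.3 kg; (b) 337 kg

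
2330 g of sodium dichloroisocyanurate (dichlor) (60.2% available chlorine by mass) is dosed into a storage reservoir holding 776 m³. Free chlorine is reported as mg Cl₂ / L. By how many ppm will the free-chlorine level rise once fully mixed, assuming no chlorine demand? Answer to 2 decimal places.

1.81 ppm

Volume: 776 m³ = 776,000 L.
Available chlorine delivered: 2330 g × 0.602 = 1403 g as Cl₂.
Concentration rise: 1403 g / 776,000 L = 1.808 mg/L = 1.81 ppm.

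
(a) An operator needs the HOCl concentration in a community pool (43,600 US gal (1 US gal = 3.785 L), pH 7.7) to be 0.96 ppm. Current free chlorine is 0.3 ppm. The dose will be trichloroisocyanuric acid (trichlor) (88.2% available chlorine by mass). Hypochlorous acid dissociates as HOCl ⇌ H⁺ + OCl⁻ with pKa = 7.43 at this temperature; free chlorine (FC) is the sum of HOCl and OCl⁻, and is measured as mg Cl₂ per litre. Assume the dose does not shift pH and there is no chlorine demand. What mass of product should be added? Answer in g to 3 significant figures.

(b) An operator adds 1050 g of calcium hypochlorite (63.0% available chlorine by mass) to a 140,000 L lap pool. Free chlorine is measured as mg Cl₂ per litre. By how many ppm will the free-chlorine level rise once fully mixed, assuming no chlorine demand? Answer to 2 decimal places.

(a) 458 g; (b) 4.72 ppm

(a) Volume: 43,600 US gal × 3.785 L/gal = 165,026 L.
(a) [OCl⁻]/[HOCl] = 10^(pH − pKa) = 10^(7.7 − 7.43) = 1.862; fraction as HOCl = 1/(1 + 1.862) = 0.3494.
(a) Free chlorine required for 0.96 ppm HOCl: 0.96 / 0.3494 = 2.748 ppm.
(a) FC to add: 2.748 − 0.3 = 2.448 mg/L as Cl₂.
(a) Cl₂ equivalent: 2.448 mg/L × 165,026 L = 403.9 g.
(a) Product at 88.2% available Cl: 403.9 / 0.882 = 458 g.

(b) Available chlorine delivered: 1050 g × 0.63 = 661.5 g as Cl₂.
(b) Concentration rise: 661.5 g / 140,000 L = 4.725 mg/L = 4.72 ppm.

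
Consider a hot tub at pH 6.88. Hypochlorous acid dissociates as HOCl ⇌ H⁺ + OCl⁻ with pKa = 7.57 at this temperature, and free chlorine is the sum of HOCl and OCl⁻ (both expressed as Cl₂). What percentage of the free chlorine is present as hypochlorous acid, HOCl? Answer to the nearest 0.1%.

[OCl⁻]/[HOCl] = 10^(pH − pKa) = 10^(6.88 − 7.57) = 10^-0.69 = 0.2042.
Fraction as HOCl = 1 / (1 + 0.2042) = 0.8304.

83.0%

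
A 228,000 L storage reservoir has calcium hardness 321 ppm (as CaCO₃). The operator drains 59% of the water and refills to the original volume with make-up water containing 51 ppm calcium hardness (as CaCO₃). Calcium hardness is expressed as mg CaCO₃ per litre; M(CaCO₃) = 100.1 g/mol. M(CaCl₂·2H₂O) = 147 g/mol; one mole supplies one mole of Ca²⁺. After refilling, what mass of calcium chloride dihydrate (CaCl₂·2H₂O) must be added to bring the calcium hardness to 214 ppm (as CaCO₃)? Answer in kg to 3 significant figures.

After draining 59% and refilling: 321 × 0.41 + 51 × 0.59 = 161.7 ppm.
Deficit to target: 214 − 161.7 = 52.3 mg/L.
As CaCO₃: 52.3 mg/L × 228,000 L = 11,920 g; ÷ 100.1 = 119.1 mol Ca²⁺.
Mass: 119.1 × 147 = 17,510 g.

17.5 kg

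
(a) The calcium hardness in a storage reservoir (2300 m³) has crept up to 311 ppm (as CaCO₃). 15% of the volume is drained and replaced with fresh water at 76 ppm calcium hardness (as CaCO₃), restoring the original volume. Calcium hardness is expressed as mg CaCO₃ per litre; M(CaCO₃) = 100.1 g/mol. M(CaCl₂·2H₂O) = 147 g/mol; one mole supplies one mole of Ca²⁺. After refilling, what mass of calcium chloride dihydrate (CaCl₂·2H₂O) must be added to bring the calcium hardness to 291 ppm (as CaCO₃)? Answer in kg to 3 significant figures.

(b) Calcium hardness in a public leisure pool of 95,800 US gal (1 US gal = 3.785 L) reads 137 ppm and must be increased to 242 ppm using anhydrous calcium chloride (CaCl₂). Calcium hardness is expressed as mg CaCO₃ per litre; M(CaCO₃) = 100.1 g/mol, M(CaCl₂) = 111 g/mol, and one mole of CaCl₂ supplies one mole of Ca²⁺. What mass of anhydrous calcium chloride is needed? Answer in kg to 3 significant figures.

(a) 51.5 kg; (b) 42.2 kg

(a) Volume: 2300 m³ = 2,300,000 L.
(a) After draining 15% and refilling: 311 × 0.85 + 76 × 0.15 = 275.75 ppm.
(a) Deficit to target: 291 − 275.75 = 15.25 mg/L.
(a) As CaCO₃: 15.25 mg/L × 2,300,000 L = 35,080 g; ÷ 100.1 = 350.4 mol Ca²⁺.
(a) Mass: 350.4 × 147 = 51,510 g.

(b) Volume: 95,800 US gal × 3.785 L/gal = 362,603 L.
(b) Hardness to add: (242 − 137) = 105 mg/L as CaCO₃ × 362,603 L = 38,070 g as CaCO₃.
(b) Moles of Ca²⁺ (1 mol Ca²⁺ ≡ 1 mol CaCO₃): 38,070 / 100.1 g/mol = 380.4 mol.
(b) Mass of CaCl₂: 380.4 × 111 = 42,220 g.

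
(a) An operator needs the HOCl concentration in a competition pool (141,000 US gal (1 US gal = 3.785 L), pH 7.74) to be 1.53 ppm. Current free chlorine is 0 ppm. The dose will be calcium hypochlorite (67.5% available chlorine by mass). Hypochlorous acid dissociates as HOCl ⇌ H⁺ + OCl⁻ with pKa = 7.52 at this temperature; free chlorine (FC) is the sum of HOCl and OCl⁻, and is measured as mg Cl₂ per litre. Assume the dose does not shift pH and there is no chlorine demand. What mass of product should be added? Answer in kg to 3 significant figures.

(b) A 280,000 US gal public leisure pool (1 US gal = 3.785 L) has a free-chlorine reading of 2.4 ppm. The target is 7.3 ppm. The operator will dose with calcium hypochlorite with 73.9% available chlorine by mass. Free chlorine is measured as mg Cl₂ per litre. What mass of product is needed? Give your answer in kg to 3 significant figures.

(a) 3.22 kg; (b) 7.03 kg

(a) Volume: 141,000 US gal × 3.785 L/gal = 533,685 L.
(a) [OCl⁻]/[HOCl] = 10^(pH − pKa) = 10^(7.74 − 7.52) = 1.66; fraction as HOCl = 1/(1 + 1.66) = 0.376.
(a) Free chlorine required for 1.53 ppm HOCl: 1.53 / 0.376 = 4.069 ppm.
(a) FC to add: 4.069 − 0 = 4.069 mg/L as Cl₂.
(a) Cl₂ equivalent: 4.069 mg/L × 533,685 L = 2172 g.
(a) Product at 67.5% available Cl: 2172 / 0.675 = 3217 g.

(b) Volume: 280,000 US gal × 3.785 L/gal = 1,059,800 L.
(b) Chlorine deficit: 7.3 − 2.4 = 4.9 ppm = 4.9 mg/L as Cl₂.
(b) Cl₂ equivalent needed: 4.9 mg/L × 1,059,800 L = 5,193,000 mg = 5193 g.
(b) Product at 73.9% available chlorine: 5193 / 0.739 = 7027 g.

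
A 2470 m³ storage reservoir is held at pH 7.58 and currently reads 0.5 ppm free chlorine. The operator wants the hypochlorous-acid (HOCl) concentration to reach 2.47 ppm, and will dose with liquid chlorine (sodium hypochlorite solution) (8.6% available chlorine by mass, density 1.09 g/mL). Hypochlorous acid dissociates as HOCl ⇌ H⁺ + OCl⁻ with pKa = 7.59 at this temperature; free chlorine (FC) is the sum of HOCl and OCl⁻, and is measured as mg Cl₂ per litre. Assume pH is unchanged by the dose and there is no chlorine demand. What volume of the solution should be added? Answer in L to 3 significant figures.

Volume: 2470 m³ = 2,470,000 L.
[OCl⁻]/[HOCl] = 10^(pH − pKa) = 10^(7.58 − 7.59) = 0.9772; fraction as HOCl = 1/(1 + 0.9772) = 0.5058.
Free chlorine required for 2.47 ppm HOCl: 2.47 / 0.5058 = 4.884 ppm.
FC to add: 4.884 − 0.5 = 4.384 mg/L as Cl₂.
Cl₂ equivalent: 4.384 mg/L × 2,470,000 L = 10,830 g.
Product at 8.6% available Cl: 10,830 / 0.086 = 125,900 g.
Volume: 125,900 g ÷ 1.09 g/mL = 115,500 mL.

116 L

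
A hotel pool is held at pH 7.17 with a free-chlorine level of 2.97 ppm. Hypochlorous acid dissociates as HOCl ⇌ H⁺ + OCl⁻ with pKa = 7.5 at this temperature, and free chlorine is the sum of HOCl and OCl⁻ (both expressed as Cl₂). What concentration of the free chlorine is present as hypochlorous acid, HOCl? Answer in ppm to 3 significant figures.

[OCl⁻]/[HOCl] = 10^(pH − pKa) = 10^(7.17 − 7.5) = 10^-0.33 = 0.4677.
Fraction as HOCl = 1 / (1 + 0.4677) = 0.6813.
HOCl = 0.6813 × 2.97 ppm = 2.024 ppm.

2.02 ppm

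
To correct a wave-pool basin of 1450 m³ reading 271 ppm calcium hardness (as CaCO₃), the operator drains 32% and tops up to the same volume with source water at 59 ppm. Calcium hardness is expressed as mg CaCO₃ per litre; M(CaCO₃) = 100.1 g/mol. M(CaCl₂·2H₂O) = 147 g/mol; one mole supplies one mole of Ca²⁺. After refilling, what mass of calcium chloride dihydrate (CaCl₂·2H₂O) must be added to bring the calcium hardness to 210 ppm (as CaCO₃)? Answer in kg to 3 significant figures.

14.6 kg

Volume: 1450 m³ = 1,450,000 L.
After draining 32% and refilling: 271 × 0.68 + 59 × 0.32 = 203.16 ppm.
Deficit to target: 210 − 203.16 = 6.84 mg/L.
As CaCO₃: 6.84 mg/L × 1,450,000 L = 9918 g; ÷ 100.1 = 99.08 mol Ca²⁺.
Mass: 99.08 × 147 = 14,560 g.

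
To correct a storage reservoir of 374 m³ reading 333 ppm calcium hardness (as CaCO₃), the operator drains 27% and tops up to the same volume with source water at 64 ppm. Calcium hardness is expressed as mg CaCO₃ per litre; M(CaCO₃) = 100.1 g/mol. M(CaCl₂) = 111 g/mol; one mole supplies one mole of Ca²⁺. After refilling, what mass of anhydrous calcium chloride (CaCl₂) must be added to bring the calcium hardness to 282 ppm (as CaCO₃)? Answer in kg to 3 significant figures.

8.97 kg

Volume: 374 m³ = 374,000 L.
After draining 27% and refilling: 333 × 0.73 + 64 × 0.27 = 260.37 ppm.
Deficit to target: 282 − 260.37 = 21.63 mg/L.
As CaCO₃: 21.63 mg/L × 374,000 L = 8090 g; ÷ 100.1 = 80.82 mol Ca²⁺.
Mass: 80.82 × 111 = 8971 g.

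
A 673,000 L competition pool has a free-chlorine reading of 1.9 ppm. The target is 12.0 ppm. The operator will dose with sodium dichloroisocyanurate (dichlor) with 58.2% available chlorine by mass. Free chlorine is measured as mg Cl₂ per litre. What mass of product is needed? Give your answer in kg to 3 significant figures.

Chlorine deficit: 12.0 − 1.9 = 10.1 ppm = 10.1 mg/L as Cl₂.
Cl₂ equivalent needed: 10.1 mg/L × 673,000 L = 6,797,000 mg = 6797 g.
Product at 58.2% available chlorine: 6797 / 0.582 = 11,680 g.

11.7 kg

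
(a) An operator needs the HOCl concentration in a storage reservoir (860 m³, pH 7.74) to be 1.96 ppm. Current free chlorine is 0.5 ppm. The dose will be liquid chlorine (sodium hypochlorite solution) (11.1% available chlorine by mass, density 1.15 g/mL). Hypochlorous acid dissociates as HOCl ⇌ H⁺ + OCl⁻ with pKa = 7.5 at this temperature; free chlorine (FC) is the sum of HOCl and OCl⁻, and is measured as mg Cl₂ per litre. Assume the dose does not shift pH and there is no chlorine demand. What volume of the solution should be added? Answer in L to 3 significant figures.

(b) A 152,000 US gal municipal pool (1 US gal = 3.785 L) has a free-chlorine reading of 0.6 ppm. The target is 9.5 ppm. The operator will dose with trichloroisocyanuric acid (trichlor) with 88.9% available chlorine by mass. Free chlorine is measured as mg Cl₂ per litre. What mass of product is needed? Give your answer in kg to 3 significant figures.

(a) Volume: 860 m³ = 860,000 L.
(a) [OCl⁻]/[HOCl] = 10^(pH − pKa) = 10^(7.74 − 7.5) = 1.738; fraction as HOCl = 1/(1 + 1.738) = 0.3653.
(a) Free chlorine required for 1.96 ppm HOCl: 1.96 / 0.3653 = 5.366 ppm.
(a) FC to add: 5.366 − 0.5 = 4.866 mg/L as Cl₂.
(a) Cl₂ equivalent: 4.866 mg/L × 860,000 L = 4185 g.
(a) Product at 11.1% available Cl: 4185 / 0.111 = 37,700 g.
(a) Volume: 37,700 g ÷ 1.15 g/mL = 32,780 mL.

(b) Volume: 152,000 US gal × 3.785 L/gal = 575,320 L.
(b) Chlorine deficit: 9.5 − 0.6 = 8.9 ppm = 8.9 mg/L as Cl₂.
(b) Cl₂ equivalent needed: 8.9 mg/L × 575,320 L = 5,120,000 mg = 5120 g.
(b) Product at 88.9% available chlorine: 5120 / 0.889 = 5760 g.

(a) 32.8 L; (b) 5.76 kg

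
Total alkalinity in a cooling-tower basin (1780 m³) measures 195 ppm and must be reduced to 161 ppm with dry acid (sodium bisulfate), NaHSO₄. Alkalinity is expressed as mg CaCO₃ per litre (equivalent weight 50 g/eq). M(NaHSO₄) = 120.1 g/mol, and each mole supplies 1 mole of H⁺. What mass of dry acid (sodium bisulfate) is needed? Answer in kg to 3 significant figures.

145 kg

Volume: 1780 m³ = 1,780,000 L.
Alkalinity to neutralize: (195 − 161) = 34 mg/L as CaCO₃ × 1,780,000 L = 60,520 g as CaCO₃.
Equivalents of H⁺ required: 60,520 ÷ 50 g/eq = 1210 eq = 1210 mol NaHSO₄.
Mass of NaHSO₄: 1210 × 120.1 = 145,400 g.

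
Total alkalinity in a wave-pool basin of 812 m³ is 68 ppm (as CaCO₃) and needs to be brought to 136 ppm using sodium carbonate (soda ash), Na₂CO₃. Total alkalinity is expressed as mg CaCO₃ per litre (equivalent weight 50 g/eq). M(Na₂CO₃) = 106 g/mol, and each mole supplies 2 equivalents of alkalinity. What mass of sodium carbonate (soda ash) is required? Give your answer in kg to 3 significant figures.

58.5 kg

Volume: 812 m³ = 812,000 L.
Alkalinity to add: (136 − 68) = 68 mg/L as CaCO₃ × 812,000 L = 55,220 g as CaCO₃.
Equivalents: 55,220 g ÷ 50 g/eq = 1104 eq.
Each mole of Na₂CO₃ supplies 2 eq, so 1104 / 2 = 552.2 mol.
Mass: 552.2 mol × 106 g/mol = 58,530 g.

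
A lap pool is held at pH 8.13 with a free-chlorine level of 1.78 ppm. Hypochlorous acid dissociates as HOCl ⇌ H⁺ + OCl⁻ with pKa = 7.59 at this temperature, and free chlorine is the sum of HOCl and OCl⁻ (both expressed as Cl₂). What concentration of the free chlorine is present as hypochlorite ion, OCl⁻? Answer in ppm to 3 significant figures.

1.38 ppm

[OCl⁻]/[HOCl] = 10^(pH − pKa) = 10^(8.13 − 7.59) = 10^0.54 = 3.467.
Fraction as HOCl = 1 / (1 + 3.467) = 0.2238.
OCl⁻ = (1 − 0.2238) × 1.78 ppm = 1.382 ppm.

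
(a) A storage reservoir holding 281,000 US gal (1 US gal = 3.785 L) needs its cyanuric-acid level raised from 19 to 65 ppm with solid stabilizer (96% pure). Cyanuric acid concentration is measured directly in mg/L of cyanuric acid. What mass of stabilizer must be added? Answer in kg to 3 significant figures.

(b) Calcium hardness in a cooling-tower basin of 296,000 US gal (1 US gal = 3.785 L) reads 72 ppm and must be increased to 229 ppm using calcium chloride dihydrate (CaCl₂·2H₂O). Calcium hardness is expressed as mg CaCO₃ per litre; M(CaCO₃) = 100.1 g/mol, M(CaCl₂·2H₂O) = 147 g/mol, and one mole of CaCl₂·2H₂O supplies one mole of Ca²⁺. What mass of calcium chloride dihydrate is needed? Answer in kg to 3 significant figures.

(a) 51.0 kg; (b) 258 kg

(a) Volume: 281,000 US gal × 3.785 L/gal = 1,063,585 L.
(a) CYA to add: (65 − 19) = 46 mg/L × 1,063,585 L = 48,920 g cyanuric acid.
(a) At 96% purity: 48,920 / 0.96 = 50,960 g product.

(b) Volume: 296,000 US gal × 3.785 L/gal = 1,120,360 L.
(b) Hardness to add: (229 − 72) = 157 mg/L as CaCO₃ × 1,120,360 L = 175,900 g as CaCO₃.
(b) Moles of Ca²⁺ (1 mol Ca²⁺ ≡ 1 mol CaCO₃): 175,900 / 100.1 g/mol = 1757 mol.
(b) Mass of CaCl₂·2H₂O: 1757 × 147 = 258,300 g.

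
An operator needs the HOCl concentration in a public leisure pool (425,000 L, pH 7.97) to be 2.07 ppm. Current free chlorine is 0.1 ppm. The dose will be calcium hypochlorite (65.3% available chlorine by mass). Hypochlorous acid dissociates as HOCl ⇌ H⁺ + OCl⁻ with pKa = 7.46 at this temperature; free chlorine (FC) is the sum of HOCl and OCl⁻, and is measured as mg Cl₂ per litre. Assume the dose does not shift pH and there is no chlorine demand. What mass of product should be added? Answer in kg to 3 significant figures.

5.64 kg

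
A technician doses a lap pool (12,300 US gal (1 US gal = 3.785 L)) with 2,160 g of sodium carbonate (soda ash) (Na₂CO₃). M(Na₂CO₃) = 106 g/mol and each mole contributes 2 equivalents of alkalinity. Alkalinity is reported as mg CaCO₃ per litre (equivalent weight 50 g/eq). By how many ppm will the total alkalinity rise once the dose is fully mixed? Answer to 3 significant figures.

43.8 ppm

Volume: 12,300 US gal × 3.785 L/gal = 46,556 L.
Moles of Na₂CO₃: 2,160 g ÷ 106 g/mol = 20.38 mol → 40.75 eq of alkalinity.
As CaCO₃: 40.75 eq × 50 g/eq = 2038 g.
Rise: 2038 g / 46,556 L × 1000 = 43.77 mg/L.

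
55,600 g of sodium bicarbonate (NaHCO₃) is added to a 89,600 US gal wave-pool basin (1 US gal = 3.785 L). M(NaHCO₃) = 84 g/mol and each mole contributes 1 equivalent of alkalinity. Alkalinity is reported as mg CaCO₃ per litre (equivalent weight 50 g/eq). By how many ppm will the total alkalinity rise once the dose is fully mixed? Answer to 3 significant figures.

Volume: 89,600 US gal × 3.785 L/gal = 339,136 L.
Moles of NaHCO₃: 55,600 g ÷ 84 g/mol = 661.9 mol → 661.9 eq of alkalinity.
As CaCO₃: 661.9 eq × 50 g/eq = 33,100 g.
Rise: 33,100 g / 339,136 L × 1000 = 97.59 mg/L.

97.6 ppm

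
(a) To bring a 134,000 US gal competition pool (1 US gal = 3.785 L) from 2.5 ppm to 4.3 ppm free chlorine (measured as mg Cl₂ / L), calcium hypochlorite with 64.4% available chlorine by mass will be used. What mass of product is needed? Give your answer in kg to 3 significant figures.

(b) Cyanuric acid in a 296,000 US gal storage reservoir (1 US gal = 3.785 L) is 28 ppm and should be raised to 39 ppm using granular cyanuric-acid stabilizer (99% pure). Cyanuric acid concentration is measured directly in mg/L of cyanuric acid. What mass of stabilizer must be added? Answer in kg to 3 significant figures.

(a) Volume: 134,000 US gal × 3.785 L/gal = 507,190 L.
(a) Chlorine deficit: 4.3 − 2.5 = 1.8 ppm = 1.8 mg/L as Cl₂.
(a) Cl₂ equivalent needed: 1.8 mg/L × 507,190 L = 912,900 mg = 912.9 g.
(a) Product at 64.4% available chlorine: 912.9 / 0.644 = 1418 g.

(b) Volume: 296,000 US gal × 3.785 L/gal = 1,120,360 L.
(b) CYA to add: (39 − 28) = 11 mg/L × 1,120,360 L = 12,320 g cyanuric acid.
(b) At 99% purity: 12,320 / 0.99 = 12,450 g product.

(a) 1.42 kg; (b) 12.4 kg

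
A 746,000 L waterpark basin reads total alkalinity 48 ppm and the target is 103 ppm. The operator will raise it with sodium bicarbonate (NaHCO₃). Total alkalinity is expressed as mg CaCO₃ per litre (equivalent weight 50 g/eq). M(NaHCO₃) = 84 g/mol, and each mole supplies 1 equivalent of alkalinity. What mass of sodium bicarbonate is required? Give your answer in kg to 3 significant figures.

Alkalinity to add: (103 − 48) = 55 mg/L as CaCO₃ × 746,000 L = 41,030 g as CaCO₃.
Equivalents: 41,030 g ÷ 50 g/eq = 820.6 eq.
NaHCO₃ supplies 1 eq per mole → 820.6 mol.
Mass: 820.6 mol × 84 g/mol = 68,930 g.

68.9 kg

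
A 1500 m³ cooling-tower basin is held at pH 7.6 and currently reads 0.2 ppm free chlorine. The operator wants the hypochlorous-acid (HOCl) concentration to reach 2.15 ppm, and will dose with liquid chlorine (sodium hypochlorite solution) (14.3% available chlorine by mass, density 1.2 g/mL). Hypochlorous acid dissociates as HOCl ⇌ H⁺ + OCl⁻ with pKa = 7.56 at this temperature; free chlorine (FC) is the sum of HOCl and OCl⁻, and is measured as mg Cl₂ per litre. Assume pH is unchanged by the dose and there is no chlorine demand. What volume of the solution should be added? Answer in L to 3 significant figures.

37.7 L

Volume: 1500 m³ = 1,500,000 L.
[OCl⁻]/[HOCl] = 10^(pH − pKa) = 10^(7.6 − 7.56) = 1.096; fraction as HOCl = 1/(1 + 1.096) = 0.477.
Free chlorine required for 2.15 ppm HOCl: 2.15 / 0.477 = 4.507 ppm.
FC to add: 4.507 − 0.2 = 4.307 mg/L as Cl₂.
Cl₂ equivalent: 4.307 mg/L × 1,500,000 L = 6461 g.
Product at 14.3% available Cl: 6461 / 0.143 = 45,180 g.
Volume: 45,180 g ÷ 1.2 g/mL = 37,650 mL.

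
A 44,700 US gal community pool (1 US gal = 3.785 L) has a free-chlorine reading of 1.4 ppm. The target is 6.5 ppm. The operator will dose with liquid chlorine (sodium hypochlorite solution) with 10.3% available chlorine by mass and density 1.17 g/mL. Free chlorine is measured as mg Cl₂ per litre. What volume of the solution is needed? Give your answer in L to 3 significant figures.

7.16 L

Volume: 44,700 US gal × 3.785 L/gal = 169,190 L.
Chlorine deficit: 6.5 − 1.4 = 5.1 ppm = 5.1 mg/L as Cl₂.
Cl₂ equivalent needed: 5.1 mg/L × 169,190 L = 862,900 mg = 862.9 g.
Product at 10.3% available chlorine: 862.9 / 0.103 = 8377 g.
Volume at density 1.17 g/mL: 8377 g ÷ 1.17 g/mL = 7160 mL.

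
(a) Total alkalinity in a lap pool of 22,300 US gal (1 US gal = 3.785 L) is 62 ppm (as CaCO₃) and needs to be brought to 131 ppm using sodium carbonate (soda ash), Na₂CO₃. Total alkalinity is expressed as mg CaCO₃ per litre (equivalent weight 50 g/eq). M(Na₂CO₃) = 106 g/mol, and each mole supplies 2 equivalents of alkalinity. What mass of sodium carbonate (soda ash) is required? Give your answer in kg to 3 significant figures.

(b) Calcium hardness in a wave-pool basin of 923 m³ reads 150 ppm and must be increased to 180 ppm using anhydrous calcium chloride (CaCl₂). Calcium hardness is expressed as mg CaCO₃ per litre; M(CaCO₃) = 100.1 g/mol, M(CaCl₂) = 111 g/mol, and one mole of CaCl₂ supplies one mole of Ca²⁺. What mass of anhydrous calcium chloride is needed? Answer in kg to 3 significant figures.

(a) 6.17 kg; (b) 30.7 kg

(a) Volume: 22,300 US gal × 3.785 L/gal = 84,406 L.
(a) Alkalinity to add: (131 − 62) = 69 mg/L as CaCO₃ × 84,406 L = 5824 g as CaCO₃.
(a) Equivalents: 5824 g ÷ 50 g/eq = 116.5 eq.
(a) Each mole of Na₂CO₃ supplies 2 eq, so 116.5 / 2 = 58.24 mol.
(a) Mass: 58.24 mol × 106 g/mol = 6173 g.

(b) Volume: 923 m³ = 923,000 L.
(b) Hardness to add: (180 − 150) = 30 mg/L as CaCO₃ × 923,000 L = 27,690 g as CaCO₃.
(b) Moles of Ca²⁺ (1 mol Ca²⁺ ≡ 1 mol CaCO₃): 27,690 / 100.1 g/mol = 276.6 mol.
(b) Mass of CaCl₂: 276.6 × 111 = 30,710 g.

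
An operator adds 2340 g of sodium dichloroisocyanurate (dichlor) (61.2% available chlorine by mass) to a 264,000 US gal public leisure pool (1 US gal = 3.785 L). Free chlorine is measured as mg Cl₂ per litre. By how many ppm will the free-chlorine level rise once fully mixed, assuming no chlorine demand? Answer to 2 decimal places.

1.43 ppm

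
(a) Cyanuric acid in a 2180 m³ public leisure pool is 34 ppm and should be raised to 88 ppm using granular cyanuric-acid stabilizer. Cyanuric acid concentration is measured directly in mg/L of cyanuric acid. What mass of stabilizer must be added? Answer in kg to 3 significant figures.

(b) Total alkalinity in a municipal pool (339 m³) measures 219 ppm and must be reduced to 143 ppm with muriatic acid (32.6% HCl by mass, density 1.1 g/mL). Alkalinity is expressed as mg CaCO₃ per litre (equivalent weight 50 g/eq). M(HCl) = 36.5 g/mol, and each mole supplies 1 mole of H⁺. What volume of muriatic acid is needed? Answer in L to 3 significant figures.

(a) 118 kg; (b) 52.4 L

(a) Volume: 2180 m³ = 2,180,000 L.
(a) CYA to add: (88 − 34) = 54 mg/L × 2,180,000 L = 117,700 g cyanuric acid.

(b) Volume: 339 m³ = 339,000 L.
(b) Alkalinity to neutralize: (219 − 143) = 76 mg/L as CaCO₃ × 339,000 L = 25,760 g as CaCO₃.
(b) Equivalents of H⁺ required: 25,760 ÷ 50 g/eq = 515.3 eq = 515.3 mol HCl.
(b) Mass of HCl: 515.3 × 36.5 = 18,810 g.
(b) Mass of 32.6% solution: 18,810 / 0.326 = 57,690 g.
(b) Volume: 57,690 g ÷ 1.1 g/mL = 52,450 mL.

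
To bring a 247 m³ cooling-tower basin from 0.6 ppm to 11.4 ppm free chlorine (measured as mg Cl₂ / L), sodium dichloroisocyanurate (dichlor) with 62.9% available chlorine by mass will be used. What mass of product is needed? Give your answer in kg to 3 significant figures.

Volume: 247 m³ = 247,000 L.
Chlorine deficit: 11.4 − 0.6 = 10.8 ppm = 10.8 mg/L as Cl₂.
Cl₂ equivalent needed: 10.8 mg/L × 247,000 L = 2,668,000 mg = 2668 g.
Product at 62.9% available chlorine: 2668 / 0.629 = 4241 g.

4.24 kg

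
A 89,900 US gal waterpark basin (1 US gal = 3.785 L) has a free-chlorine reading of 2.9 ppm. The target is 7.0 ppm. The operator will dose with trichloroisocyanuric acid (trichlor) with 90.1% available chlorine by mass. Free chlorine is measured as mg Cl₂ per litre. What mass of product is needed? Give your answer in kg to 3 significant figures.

Volume: 89,900 US gal × 3.785 L/gal = 340,272 L.
Chlorine deficit: 7.0 − 2.9 = 4.1 ppm = 4.1 mg/L as Cl₂.
Cl₂ equivalent needed: 4.1 mg/L × 340,272 L = 1,395,000 mg = 1395 g.
Product at 90.1% available chlorine: 1395 / 0.901 = 1548 g.

1.55 kg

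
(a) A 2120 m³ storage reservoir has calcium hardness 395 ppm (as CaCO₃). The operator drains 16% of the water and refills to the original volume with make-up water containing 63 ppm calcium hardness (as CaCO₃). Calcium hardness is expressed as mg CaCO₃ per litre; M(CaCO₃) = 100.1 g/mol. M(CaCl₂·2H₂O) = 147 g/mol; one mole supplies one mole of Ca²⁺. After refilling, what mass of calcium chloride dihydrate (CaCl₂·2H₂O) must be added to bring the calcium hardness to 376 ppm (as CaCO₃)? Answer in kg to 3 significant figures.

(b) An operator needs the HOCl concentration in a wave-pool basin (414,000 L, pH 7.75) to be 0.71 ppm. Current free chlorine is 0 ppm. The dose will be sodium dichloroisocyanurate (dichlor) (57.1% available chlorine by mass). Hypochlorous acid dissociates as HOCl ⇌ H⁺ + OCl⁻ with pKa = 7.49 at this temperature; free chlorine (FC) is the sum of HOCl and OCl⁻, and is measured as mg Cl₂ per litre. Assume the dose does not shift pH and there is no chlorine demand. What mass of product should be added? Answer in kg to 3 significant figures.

(a) 106 kg; (b) 1.45 kg

(a) Volume: 2120 m³ = 2,120,000 L.
(a) After draining 16% and refilling: 395 × 0.84 + 63 × 0.16 = 341.88 ppm.
(a) Deficit to target: 376 − 341.88 = 34.12 mg/L.
(a) As CaCO₃: 34.12 mg/L × 2,120,000 L = 72,330 g; ÷ 100.1 = 722.6 mol Ca²⁺.
(a) Mass: 722.6 × 147 = 106,200 g.

(b) [OCl⁻]/[HOCl] = 10^(pH − pKa) = 10^(7.75 − 7.49) = 1.82; fraction as HOCl = 1/(1 + 1.82) = 0.3546.
(b) Free chlorine required for 0.71 ppm HOCl: 0.71 / 0.3546 = 2.002 ppm.
(b) FC to add: 2.002 − 0 = 2.002 mg/L as Cl₂.
(b) Cl₂ equivalent: 2.002 mg/L × 414,000 L = 828.8 g.
(b) Product at 57.1% available Cl: 828.8 / 0.571 = 1452 g.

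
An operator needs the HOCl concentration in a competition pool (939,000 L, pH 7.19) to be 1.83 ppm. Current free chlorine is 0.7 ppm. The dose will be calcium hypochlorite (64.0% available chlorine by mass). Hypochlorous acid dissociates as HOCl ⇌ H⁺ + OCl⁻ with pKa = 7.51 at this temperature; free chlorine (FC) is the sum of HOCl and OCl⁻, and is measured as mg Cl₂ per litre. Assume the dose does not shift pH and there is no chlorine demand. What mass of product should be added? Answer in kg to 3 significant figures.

[OCl⁻]/[HOCl] = 10^(pH − pKa) = 10^(7.19 − 7.51) = 0.4786; fraction as HOCl = 1/(1 + 0.4786) = 0.6763.
Free chlorine required for 1.83 ppm HOCl: 1.83 / 0.6763 = 2.706 ppm.
FC to add: 2.706 − 0.7 = 2.006 mg/L as Cl₂.
Cl₂ equivalent: 2.006 mg/L × 939,000 L = 1884 g.
Product at 64.0% available Cl: 1884 / 0.64 = 2943 g.

2.94 kg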